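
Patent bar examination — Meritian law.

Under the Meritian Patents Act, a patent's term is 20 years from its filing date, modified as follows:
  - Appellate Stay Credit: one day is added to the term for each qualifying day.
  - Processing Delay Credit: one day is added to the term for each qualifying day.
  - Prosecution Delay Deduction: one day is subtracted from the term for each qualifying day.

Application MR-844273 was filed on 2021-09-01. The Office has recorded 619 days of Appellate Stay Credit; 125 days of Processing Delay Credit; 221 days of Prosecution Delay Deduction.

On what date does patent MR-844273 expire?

February 6, 2043

Base term: filing date + 20 years → 1 September 2041.
Appellate Stay Credit: +619 days → 13 May 2043.
Processing Delay Credit: +125 days → 15 September 2043.
Prosecution Delay Deduction: −221 days → 6 February 2043.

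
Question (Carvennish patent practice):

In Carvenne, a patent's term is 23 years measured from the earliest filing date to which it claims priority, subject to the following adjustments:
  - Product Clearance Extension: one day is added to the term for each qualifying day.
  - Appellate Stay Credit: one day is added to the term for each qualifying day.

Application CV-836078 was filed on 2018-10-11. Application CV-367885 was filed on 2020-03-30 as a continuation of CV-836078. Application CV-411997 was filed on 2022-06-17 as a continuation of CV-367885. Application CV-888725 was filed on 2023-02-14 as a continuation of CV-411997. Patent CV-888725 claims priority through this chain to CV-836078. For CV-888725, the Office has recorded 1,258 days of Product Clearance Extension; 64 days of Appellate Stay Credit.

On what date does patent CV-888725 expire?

Earliest priority filing: 11 October 2018.
Base term: 11 October 2018 + 23 years → 11 October 2041.
Product Clearance Extension: +1258 days → 22 March 2045.
Appellate Stay Credit: +64 days → 25 May 2045.

May 25, 2045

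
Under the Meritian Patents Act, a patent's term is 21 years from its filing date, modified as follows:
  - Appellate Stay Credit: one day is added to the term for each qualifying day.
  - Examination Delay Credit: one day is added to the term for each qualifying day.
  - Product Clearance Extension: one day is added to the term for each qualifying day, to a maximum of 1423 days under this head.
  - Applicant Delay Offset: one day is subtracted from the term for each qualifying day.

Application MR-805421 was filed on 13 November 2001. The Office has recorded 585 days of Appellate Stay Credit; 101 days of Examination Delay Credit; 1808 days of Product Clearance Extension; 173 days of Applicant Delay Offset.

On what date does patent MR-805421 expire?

Base term: filing date + 21 years → 13 November 2022.
Appellate Stay Credit: +585 days → 20 June 2024.
Examination Delay Credit: +101 days → 29 September 2024.
Product Clearance Extension: 1808 days claimed exceeds the 1423-day cap, so +1423 days → 22 August 2028.
Applicant Delay Offset: −173 days → 2 March 2028.

March 2, 2028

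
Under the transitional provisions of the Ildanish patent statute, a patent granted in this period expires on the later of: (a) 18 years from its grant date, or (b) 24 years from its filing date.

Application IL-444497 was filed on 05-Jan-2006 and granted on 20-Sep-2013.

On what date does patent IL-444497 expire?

(a) grant + 18 years → 20 September 2031.
(b) filing + 24 years → 5 January 2030.
Later of the two: 20 September 2031.

September 20, 2031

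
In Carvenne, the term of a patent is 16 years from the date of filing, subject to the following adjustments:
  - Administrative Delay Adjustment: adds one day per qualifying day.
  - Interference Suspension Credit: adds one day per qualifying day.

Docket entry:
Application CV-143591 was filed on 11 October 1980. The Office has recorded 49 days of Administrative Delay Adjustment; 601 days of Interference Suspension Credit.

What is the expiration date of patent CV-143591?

July 23, 1998

Base term: filing date + 16 years → 11 October 1996.
Administrative Delay Adjustment: +49 days → 29 November 1996.
Interference Suspension Credit: +601 days → 23 July 1998.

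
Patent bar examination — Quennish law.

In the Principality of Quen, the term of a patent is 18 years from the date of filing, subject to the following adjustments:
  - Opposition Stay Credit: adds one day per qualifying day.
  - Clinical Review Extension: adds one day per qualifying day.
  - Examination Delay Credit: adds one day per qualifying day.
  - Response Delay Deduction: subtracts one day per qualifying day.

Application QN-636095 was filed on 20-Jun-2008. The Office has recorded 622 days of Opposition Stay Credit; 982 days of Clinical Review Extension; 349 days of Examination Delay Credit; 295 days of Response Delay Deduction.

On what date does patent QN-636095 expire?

Base term: filing date + 18 years → 20 June 2026.
Opposition Stay Credit: +622 days → 3 March 2028.
Clinical Review Extension: +982 days → 10 November 2030.
Examination Delay Credit: +349 days → 25 October 2031.
Response Delay Deduction: −295 days → 3 January 2031.

2031-01-03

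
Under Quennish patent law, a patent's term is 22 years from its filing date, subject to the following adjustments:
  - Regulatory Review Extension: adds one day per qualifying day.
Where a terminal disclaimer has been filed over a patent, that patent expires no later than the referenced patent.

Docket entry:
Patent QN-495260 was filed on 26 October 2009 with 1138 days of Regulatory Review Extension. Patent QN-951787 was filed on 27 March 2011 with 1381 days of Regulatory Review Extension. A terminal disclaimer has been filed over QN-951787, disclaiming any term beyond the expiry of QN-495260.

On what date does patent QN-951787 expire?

December 7, 2034

Natural term of QN-951787:
  Base: filing + 22 years → 27 March 2033.
  Regulatory Review Extension: +1381 days → 6 January 2037.
Expiry of referenced patent QN-495260:
  Base: filing + 22 years → 26 October 2031.
  Regulatory Review Extension: +1138 days → 7 December 2034.
Terminal disclaimer: QN-951787 expires on the earlier of 6 January 2037 and 7 December 2034.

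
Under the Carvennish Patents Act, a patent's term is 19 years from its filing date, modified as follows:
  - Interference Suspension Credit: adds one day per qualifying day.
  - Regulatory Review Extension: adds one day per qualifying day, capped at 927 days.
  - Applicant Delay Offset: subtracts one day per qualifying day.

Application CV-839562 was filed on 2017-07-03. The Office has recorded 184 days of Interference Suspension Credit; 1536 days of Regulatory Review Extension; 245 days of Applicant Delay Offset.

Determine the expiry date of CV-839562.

Base term: filing date + 19 years → 3 July 2036.
Interference Suspension Credit: +184 days → 3 January 2037.
Regulatory Review Extension: 1536 days claimed exceeds the 927-day cap, so +927 days → 19 July 2039.
Applicant Delay Offset: −245 days → 16 November 2038.

November 16, 2038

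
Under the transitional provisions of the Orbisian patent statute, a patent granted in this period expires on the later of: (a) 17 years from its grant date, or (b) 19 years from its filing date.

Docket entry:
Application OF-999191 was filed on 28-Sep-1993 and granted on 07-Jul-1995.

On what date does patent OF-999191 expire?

2012-09-28

(a) grant + 17 years → 7 July 2012.
(b) filing + 19 years → 28 September 2012.
Later of the two: 28 September 2012.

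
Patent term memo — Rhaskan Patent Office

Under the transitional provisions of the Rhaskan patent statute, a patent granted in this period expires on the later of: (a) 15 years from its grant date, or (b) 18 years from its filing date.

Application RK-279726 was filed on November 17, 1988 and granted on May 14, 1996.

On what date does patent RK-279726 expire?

(a) grant + 15 years → 14 May 2011.
(b) filing + 18 years → 17 November 2006.
Later of the two: 14 May 2011.

May 14, 2011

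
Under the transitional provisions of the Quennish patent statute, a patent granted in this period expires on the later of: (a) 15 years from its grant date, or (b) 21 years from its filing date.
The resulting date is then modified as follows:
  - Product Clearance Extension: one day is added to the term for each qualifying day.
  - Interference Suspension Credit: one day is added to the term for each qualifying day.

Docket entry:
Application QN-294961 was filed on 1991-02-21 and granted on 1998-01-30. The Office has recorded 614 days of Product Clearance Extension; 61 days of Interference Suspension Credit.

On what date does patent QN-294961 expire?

(a) grant + 15 years → 30 January 2013.
(b) filing + 21 years → 21 February 2012.
Later of the two: 30 January 2013.
Product Clearance Extension: +614 days → 6 October 2014.
Interference Suspension Credit: +61 days → 6 December 2014.

December 6, 2014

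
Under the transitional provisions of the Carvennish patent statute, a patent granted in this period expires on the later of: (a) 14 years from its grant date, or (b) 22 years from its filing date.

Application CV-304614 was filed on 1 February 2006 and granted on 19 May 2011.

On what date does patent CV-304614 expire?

(a) grant + 14 years → 19 May 2025.
(b) filing + 22 years → 1 February 2028.
Later of the two: 1 February 2028.

February 1, 2028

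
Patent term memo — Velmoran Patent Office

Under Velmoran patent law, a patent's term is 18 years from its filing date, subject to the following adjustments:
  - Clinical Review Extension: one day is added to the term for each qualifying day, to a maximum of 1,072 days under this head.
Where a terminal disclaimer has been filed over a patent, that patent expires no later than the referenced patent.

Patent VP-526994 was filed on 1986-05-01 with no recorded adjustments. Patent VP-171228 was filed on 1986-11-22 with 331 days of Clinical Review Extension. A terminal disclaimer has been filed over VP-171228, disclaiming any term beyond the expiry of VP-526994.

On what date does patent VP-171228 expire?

2004-05-01

Natural term of VP-171228:
  Base: filing + 18 years → 22 November 2004.
  Clinical Review Extension: 331 days (within the 1072-day cap) → +331 days → 19 October 2005.
Expiry of referenced patent VP-526994:
  Base: filing + 18 years → 1 May 2004.
Terminal disclaimer: VP-171228 expires on the earlier of 19 October 2005 and 1 May 2004.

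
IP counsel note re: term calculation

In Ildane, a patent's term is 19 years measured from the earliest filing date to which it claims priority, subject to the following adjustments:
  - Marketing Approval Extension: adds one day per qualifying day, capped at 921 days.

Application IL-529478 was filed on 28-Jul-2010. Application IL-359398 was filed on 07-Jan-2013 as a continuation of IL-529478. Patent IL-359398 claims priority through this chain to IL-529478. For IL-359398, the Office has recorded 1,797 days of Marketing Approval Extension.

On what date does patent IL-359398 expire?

Earliest priority filing: 28 July 2010.
Base term: 28 July 2010 + 19 years → 28 July 2029.
Marketing Approval Extension: 1797 days claimed exceeds the 921-day cap, so +921 days → 4 February 2032.

2032-02-04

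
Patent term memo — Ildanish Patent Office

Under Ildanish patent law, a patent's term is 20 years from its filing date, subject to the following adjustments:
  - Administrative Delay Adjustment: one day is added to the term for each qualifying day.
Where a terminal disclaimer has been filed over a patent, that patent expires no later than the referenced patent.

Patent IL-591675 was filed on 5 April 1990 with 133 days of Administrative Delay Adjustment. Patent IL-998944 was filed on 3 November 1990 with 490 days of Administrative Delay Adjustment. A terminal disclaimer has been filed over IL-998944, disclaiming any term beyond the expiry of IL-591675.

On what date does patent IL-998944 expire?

2010-08-16

Natural term of IL-998944:
  Base: filing + 20 years → 3 November 2010.
  Administrative Delay Adjustment: +490 days → 7 March 2012.
Expiry of referenced patent IL-591675:
  Base: filing + 20 years → 5 April 2010.
  Administrative Delay Adjustment: +133 days → 16 August 2010.
Terminal disclaimer: IL-998944 expires on the earlier of 7 March 2012 and 16 August 2010.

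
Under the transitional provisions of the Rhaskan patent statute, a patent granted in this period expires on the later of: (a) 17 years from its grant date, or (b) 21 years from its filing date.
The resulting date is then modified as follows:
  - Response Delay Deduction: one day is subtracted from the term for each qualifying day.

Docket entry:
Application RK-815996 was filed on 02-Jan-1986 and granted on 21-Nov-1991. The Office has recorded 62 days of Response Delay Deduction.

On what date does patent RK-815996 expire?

2008-09-20

(a) grant + 17 years → 21 November 2008.
(b) filing + 21 years → 2 January 2007.
Later of the two: 21 November 2008.
Response Delay Deduction: −62 days → 20 September 2008.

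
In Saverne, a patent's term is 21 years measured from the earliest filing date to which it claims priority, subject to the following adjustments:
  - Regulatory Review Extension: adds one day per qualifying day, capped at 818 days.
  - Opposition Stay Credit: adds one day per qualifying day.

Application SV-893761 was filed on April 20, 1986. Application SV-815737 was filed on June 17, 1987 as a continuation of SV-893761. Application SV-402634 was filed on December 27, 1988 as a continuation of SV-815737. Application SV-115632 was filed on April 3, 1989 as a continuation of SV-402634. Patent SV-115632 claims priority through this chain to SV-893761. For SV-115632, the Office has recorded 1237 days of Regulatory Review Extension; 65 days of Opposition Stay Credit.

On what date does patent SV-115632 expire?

Earliest priority filing: 20 April 1986.
Base term: 20 April 1986 + 21 years → 20 April 2007.
Regulatory Review Extension: 1237 days claimed exceeds the 818-day cap, so +818 days → 16 July 2009.
Opposition Stay Credit: +65 days → 19 September 2009.

September 19, 2009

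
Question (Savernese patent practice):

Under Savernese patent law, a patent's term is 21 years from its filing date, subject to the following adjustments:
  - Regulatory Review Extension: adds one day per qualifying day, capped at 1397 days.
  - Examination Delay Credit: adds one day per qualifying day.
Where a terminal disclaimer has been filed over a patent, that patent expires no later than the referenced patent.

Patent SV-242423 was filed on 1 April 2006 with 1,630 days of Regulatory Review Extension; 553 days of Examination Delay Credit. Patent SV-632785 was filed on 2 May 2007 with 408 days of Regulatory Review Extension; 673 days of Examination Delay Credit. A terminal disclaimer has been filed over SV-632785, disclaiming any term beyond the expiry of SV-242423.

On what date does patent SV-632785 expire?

Natural term of SV-632785:
  Base: filing + 21 years → 2 May 2028.
  Regulatory Review Extension: 408 days (within the 1397-day cap) → +408 days → 14 June 2029.
  Examination Delay Credit: +673 days → 18 April 2031.
Expiry of referenced patent SV-242423:
  Base: filing + 21 years → 1 April 2027.
  Regulatory Review Extension: 1630 days claimed exceeds the 1397-day cap, so +1397 days → 27 January 2031.
  Examination Delay Credit: +553 days → 2 August 2032.
Terminal disclaimer: SV-632785 expires on the earlier of 18 April 2031 and 2 August 2032.

2031-04-18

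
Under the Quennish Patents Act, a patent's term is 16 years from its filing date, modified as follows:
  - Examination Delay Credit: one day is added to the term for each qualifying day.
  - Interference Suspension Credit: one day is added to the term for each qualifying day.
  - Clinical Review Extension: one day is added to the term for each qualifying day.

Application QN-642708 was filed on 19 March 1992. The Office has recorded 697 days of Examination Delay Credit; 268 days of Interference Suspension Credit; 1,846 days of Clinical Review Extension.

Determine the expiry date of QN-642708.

Base term: filing date + 16 years → 19 March 2008.
Examination Delay Credit: +697 days → 14 February 2010.
Interference Suspension Credit: +268 days → 9 November 2010.
Clinical Review Extension: +1846 days → 29 November 2015.

November 29, 2015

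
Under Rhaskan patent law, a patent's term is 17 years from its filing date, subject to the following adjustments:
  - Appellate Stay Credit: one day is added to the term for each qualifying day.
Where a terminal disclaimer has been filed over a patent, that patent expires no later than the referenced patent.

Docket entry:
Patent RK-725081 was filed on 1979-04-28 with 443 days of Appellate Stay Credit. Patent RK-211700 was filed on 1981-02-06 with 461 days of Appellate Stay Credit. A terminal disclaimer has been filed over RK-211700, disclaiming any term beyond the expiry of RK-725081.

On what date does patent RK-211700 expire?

Natural term of RK-211700:
  Base: filing + 17 years → 6 February 1998.
  Appellate Stay Credit: +461 days → 13 May 1999.
Expiry of referenced patent RK-725081:
  Base: filing + 17 years → 28 April 1996.
  Appellate Stay Credit: +443 days → 15 July 1997.
Terminal disclaimer: RK-211700 expires on the earlier of 13 May 1999 and 15 July 1997.

July 15, 1997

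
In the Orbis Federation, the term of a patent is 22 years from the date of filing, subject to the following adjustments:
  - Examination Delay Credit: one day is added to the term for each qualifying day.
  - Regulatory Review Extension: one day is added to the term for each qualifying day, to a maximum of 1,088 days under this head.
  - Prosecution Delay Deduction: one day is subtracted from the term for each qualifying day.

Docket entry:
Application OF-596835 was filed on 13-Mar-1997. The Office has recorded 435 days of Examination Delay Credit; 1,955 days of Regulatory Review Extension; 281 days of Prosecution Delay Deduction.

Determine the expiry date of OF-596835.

2022-08-06

Base term: filing date + 22 years → 13 March 2019.
Examination Delay Credit: +435 days → 21 May 2020.
Regulatory Review Extension: 1955 days claimed exceeds the 1088-day cap, so +1088 days → 14 May 2023.
Prosecution Delay Deduction: −281 days → 6 August 2022.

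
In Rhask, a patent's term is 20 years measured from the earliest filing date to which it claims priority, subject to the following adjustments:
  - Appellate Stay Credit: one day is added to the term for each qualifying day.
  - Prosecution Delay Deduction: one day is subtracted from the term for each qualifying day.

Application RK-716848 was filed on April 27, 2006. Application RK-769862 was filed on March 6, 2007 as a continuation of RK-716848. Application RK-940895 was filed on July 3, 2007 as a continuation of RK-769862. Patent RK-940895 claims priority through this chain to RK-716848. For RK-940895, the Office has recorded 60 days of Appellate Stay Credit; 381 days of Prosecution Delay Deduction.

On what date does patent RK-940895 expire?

2025-06-10

Earliest priority filing: 27 April 2006.
Base term: 27 April 2006 + 20 years → 27 April 2026.
Appellate Stay Credit: +60 days → 26 June 2026.
Prosecution Delay Deduction: −381 days → 10 June 2025.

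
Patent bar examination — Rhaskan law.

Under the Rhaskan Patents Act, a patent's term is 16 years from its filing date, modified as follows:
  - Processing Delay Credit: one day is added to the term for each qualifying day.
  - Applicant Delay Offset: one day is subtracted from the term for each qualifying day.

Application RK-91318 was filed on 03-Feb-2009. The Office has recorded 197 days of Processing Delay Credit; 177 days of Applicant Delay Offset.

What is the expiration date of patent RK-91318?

Base term: filing date + 16 years → 3 February 2025.
Processing Delay Credit: +197 days → 19 August 2025.
Applicant Delay Offset: −177 days → 23 February 2025.

2025-02-23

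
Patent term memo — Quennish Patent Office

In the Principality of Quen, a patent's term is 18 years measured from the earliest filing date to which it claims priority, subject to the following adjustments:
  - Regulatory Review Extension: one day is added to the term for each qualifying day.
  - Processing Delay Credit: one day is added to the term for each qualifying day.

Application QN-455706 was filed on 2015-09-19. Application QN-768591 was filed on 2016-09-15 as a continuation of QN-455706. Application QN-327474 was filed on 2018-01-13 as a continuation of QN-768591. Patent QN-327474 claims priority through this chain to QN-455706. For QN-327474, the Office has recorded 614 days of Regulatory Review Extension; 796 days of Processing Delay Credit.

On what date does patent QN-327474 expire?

2037-07-30

Earliest priority filing: 19 September 2015.
Base term: 19 September 2015 + 18 years → 19 September 2033.
Regulatory Review Extension: +614 days → 26 May 2035.
Processing Delay Credit: +796 days → 30 July 2037.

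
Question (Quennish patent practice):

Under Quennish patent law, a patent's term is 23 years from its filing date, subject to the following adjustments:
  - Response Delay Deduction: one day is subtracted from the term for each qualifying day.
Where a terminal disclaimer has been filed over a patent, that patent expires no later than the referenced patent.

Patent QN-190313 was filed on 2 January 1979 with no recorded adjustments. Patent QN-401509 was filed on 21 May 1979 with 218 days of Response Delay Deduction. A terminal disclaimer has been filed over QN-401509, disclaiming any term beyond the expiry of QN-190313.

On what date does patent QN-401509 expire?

2001-10-15

Natural term of QN-401509:
  Base: filing + 23 years → 21 May 2002.
  Response Delay Deduction: −218 days → 15 October 2001.
Expiry of referenced patent QN-190313:
  Base: filing + 23 years → 2 January 2002.
Terminal disclaimer: QN-401509 expires on the earlier of 15 October 2001 and 2 January 2002.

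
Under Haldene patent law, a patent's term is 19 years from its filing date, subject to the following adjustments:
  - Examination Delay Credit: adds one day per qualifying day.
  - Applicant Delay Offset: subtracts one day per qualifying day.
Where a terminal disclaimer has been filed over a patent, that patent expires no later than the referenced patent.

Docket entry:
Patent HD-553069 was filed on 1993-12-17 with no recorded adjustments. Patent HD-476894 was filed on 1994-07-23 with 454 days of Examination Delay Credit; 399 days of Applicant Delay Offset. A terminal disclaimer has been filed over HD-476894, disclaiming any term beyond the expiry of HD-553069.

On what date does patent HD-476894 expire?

2012-12-17

Natural term of HD-476894:
  Base: filing + 19 years → 23 July 2013.
  Examination Delay Credit: +454 days → 20 October 2014.
  Applicant Delay Offset: −399 days → 16 September 2013.
Expiry of referenced patent HD-553069:
  Base: filing + 19 years → 17 December 2012.
Terminal disclaimer: HD-476894 expires on the earlier of 16 September 2013 and 17 December 2012.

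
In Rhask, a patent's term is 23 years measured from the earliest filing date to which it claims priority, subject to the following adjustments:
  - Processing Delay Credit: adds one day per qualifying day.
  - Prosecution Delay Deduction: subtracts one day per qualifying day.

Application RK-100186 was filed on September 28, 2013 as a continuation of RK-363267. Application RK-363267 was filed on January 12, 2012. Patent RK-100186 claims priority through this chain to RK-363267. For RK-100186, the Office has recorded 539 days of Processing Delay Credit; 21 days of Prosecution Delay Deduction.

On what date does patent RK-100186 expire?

2036-06-13

Earliest priority filing: 12 January 2012.
Base term: 12 January 2012 + 23 years → 12 January 2035.
Processing Delay Credit: +539 days → 4 July 2036.
Prosecution Delay Deduction: −21 days → 13 June 2036.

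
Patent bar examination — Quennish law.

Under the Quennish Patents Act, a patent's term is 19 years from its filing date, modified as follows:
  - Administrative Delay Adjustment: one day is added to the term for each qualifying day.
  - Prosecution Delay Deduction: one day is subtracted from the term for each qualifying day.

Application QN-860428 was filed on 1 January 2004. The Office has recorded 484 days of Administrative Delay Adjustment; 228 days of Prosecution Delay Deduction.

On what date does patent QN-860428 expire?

September 14, 2023

Base term: filing date + 19 years → 1 January 2023.
Administrative Delay Adjustment: +484 days → 29 April 2024.
Prosecution Delay Deduction: −228 days → 14 September 2023.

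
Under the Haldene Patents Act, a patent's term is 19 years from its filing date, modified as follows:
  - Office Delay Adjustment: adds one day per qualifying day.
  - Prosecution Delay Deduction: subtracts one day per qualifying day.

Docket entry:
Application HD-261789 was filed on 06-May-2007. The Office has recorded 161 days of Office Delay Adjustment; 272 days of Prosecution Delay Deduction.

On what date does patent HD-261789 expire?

Base term: filing date + 19 years → 6 May 2026.
Office Delay Adjustment: +161 days → 14 October 2026.
Prosecution Delay Deduction: −272 days → 15 January 2026.

2026-01-15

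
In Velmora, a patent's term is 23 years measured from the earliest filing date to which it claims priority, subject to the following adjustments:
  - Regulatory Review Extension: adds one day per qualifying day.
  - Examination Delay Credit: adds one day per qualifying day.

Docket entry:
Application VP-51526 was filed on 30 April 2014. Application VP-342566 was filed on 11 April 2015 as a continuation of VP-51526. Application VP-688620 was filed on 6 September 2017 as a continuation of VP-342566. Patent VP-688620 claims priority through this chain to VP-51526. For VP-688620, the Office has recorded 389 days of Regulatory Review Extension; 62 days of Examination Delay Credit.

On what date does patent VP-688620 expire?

Earliest priority filing: 30 April 2014.
Base term: 30 April 2014 + 23 years → 30 April 2037.
Regulatory Review Extension: +389 days → 24 May 2038.
Examination Delay Credit: +62 days → 25 July 2038.

July 25, 2038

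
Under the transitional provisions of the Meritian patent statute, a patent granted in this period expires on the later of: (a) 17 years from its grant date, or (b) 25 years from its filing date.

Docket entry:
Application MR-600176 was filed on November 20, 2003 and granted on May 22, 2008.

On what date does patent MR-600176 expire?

(a) grant + 17 years → 22 May 2025.
(b) filing + 25 years → 20 November 2028.
Later of the two: 20 November 2028.

November 20, 2028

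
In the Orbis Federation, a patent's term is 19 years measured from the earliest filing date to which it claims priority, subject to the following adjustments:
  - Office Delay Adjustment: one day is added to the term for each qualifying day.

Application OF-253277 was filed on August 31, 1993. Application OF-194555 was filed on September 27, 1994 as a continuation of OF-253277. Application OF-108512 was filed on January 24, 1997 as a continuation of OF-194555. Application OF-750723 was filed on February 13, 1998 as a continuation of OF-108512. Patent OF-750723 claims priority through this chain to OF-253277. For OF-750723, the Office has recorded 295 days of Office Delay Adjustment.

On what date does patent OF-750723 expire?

Earliest priority filing: 31 August 1993.
Base term: 31 August 1993 + 19 years → 31 August 2012.
Office Delay Adjustment: +295 days → 22 June 2013.

June 22, 2013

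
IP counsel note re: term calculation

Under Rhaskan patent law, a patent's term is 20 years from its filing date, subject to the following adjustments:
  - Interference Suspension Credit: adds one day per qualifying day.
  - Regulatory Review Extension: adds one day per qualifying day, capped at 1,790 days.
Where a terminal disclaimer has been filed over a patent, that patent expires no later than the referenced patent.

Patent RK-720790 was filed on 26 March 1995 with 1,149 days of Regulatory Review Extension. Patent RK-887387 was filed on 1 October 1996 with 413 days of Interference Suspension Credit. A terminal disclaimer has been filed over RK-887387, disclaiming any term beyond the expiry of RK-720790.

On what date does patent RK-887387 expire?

2017-11-18

Natural term of RK-887387:
  Base: filing + 20 years → 1 October 2016.
  Interference Suspension Credit: +413 days → 18 November 2017.
Expiry of referenced patent RK-720790:
  Base: filing + 20 years → 26 March 2015.
  Regulatory Review Extension: 1149 days (within the 1790-day cap) → +1149 days → 18 May 2018.
Terminal disclaimer: RK-887387 expires on the earlier of 18 November 2017 and 18 May 2018.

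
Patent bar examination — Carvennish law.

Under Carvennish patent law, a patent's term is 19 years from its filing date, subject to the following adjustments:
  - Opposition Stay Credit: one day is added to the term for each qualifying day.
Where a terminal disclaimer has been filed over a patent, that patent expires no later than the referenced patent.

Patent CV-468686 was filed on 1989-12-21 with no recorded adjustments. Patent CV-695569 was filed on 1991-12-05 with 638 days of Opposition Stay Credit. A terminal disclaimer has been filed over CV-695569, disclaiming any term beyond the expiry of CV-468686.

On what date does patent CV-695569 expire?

December 21, 2008

Natural term of CV-695569:
  Base: filing + 19 years → 5 December 2010.
  Opposition Stay Credit: +638 days → 3 September 2012.
Expiry of referenced patent CV-468686:
  Base: filing + 19 years → 21 December 2008.
Terminal disclaimer: CV-695569 expires on the earlier of 3 September 2012 and 21 December 2008.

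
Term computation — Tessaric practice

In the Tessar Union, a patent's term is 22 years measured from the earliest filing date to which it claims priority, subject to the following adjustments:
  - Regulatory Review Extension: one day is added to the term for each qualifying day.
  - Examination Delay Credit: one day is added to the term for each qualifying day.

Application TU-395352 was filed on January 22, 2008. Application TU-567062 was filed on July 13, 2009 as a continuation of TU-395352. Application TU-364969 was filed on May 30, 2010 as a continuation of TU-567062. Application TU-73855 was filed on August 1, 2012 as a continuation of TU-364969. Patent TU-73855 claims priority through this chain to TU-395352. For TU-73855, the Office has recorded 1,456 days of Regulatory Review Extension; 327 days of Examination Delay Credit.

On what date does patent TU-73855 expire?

2034-12-10

Earliest priority filing: 22 January 2008.
Base term: 22 January 2008 + 22 years → 22 January 2030.
Regulatory Review Extension: +1456 days → 17 January 2034.
Examination Delay Credit: +327 days → 10 December 2034.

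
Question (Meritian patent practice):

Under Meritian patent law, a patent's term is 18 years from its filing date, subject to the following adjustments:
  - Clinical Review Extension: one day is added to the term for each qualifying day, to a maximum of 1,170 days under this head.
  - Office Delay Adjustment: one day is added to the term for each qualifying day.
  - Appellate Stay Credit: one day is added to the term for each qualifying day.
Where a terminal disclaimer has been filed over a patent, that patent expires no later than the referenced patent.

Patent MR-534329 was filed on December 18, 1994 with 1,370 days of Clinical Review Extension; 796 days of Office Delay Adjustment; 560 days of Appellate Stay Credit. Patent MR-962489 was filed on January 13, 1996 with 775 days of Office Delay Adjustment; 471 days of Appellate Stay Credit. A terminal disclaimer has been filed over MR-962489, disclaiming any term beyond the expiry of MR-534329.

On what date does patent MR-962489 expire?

June 12, 2017

Natural term of MR-962489:
  Base: filing + 18 years → 13 January 2014.
  Office Delay Adjustment: +775 days → 27 February 2016.
  Appellate Stay Credit: +471 days → 12 June 2017.
Expiry of referenced patent MR-534329:
  Base: filing + 18 years → 18 December 2012.
  Clinical Review Extension: 1370 days claimed exceeds the 1170-day cap, so +1170 days → 2 March 2016.
  Office Delay Adjustment: +796 days → 7 May 2018.
  Appellate Stay Credit: +560 days → 18 November 2019.
Terminal disclaimer: MR-962489 expires on the earlier of 12 June 2017 and 18 November 2019.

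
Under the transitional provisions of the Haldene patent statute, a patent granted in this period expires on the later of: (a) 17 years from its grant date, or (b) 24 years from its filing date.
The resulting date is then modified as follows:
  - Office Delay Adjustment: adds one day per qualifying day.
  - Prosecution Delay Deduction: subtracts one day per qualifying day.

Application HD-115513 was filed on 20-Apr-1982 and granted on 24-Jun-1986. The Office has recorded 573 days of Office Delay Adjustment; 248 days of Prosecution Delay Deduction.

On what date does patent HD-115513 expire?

(a) grant + 17 years → 24 June 2003.
(b) filing + 24 years → 20 April 2006.
Later of the two: 20 April 2006.
Office Delay Adjustment: +573 days → 14 November 2007.
Prosecution Delay Deduction: −248 days → 11 March 2007.

2007-03-11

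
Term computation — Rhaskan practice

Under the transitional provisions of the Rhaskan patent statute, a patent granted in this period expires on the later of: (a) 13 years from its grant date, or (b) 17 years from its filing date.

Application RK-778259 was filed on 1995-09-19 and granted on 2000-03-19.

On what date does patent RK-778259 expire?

March 19, 2013

(a) grant + 13 years → 19 March 2013.
(b) filing + 17 years → 19 September 2012.
Later of the two: 19 March 2013.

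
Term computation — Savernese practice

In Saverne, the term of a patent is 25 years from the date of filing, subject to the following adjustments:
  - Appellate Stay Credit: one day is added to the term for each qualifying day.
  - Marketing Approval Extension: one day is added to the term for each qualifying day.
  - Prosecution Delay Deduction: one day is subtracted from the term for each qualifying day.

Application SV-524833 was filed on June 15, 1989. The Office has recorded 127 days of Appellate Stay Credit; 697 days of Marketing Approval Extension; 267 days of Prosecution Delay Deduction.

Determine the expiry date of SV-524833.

2015-12-24

Base term: filing date + 25 years → 15 June 2014.
Appellate Stay Credit: +127 days → 20 October 2014.
Marketing Approval Extension: +697 days → 16 September 2016.
Prosecution Delay Deduction: −267 days → 24 December 2015.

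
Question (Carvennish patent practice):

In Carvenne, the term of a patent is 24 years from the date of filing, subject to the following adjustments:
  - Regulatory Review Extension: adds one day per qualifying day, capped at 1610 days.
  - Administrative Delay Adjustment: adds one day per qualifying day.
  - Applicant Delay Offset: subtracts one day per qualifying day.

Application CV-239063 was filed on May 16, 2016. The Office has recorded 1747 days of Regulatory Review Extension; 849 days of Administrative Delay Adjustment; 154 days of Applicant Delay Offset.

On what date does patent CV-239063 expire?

Base term: filing date + 24 years → 16 May 2040.
Regulatory Review Extension: 1747 days claimed exceeds the 1610-day cap, so +1610 days → 12 October 2044.
Administrative Delay Adjustment: +849 days → 8 February 2047.
Applicant Delay Offset: −154 days → 7 September 2046.

September 7, 2046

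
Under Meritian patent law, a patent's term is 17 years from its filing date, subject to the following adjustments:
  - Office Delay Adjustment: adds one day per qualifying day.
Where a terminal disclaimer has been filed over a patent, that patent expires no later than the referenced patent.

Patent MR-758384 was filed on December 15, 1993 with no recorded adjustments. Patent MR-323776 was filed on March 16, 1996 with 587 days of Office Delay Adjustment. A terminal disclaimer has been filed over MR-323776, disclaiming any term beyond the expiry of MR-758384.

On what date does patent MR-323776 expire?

Natural term of MR-323776:
  Base: filing + 17 years → 16 March 2013.
  Office Delay Adjustment: +587 days → 24 October 2014.
Expiry of referenced patent MR-758384:
  Base: filing + 17 years → 15 December 2010.
Terminal disclaimer: MR-323776 expires on the earlier of 24 October 2014 and 15 December 2010.

December 15, 2010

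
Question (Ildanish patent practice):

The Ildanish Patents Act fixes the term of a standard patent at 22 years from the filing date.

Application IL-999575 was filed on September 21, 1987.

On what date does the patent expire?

2009-09-21

Filing date + 22 years → 21 September 2009.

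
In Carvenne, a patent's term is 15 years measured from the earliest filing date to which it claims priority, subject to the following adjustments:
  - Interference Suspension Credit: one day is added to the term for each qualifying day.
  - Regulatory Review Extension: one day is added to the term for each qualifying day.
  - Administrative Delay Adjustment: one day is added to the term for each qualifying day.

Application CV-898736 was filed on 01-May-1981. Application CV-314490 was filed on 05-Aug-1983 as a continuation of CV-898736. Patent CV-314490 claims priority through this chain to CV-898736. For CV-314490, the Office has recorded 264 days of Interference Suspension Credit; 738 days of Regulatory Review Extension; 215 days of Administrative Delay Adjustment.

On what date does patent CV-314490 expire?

1999-08-31

Earliest priority filing: 1 May 1981.
Base term: 1 May 1981 + 15 years → 1 May 1996.
Interference Suspension Credit: +264 days → 20 January 1997.
Regulatory Review Extension: +738 days → 28 January 1999.
Administrative Delay Adjustment: +215 days → 31 August 1999.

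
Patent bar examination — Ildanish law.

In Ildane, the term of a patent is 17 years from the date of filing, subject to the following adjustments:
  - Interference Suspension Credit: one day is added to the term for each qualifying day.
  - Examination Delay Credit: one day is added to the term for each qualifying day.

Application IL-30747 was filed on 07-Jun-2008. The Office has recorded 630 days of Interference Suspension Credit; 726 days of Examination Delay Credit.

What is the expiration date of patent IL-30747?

2029-02-22

Base term: filing date + 17 years → 7 June 2025.
Interference Suspension Credit: +630 days → 27 February 2027.
Examination Delay Credit: +726 days → 22 February 2029.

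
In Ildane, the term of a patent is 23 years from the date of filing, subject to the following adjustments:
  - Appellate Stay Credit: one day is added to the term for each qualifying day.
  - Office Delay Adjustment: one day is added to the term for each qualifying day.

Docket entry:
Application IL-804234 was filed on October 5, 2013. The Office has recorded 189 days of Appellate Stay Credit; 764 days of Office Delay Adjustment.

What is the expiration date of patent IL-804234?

Base term: filing date + 23 years → 5 October 2036.
Appellate Stay Credit: +189 days → 12 April 2037.
Office Delay Adjustment: +764 days → 16 May 2039.

2039-05-16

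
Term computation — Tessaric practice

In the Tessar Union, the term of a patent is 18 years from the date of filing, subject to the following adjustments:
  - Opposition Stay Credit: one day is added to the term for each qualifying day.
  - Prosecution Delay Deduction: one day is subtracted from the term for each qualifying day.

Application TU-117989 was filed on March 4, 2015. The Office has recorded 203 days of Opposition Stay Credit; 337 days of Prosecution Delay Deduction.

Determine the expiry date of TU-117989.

October 21, 2032

Base term: filing date + 18 years → 4 March 2033.
Opposition Stay Credit: +203 days → 23 September 2033.
Prosecution Delay Deduction: −337 days → 21 October 2032.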